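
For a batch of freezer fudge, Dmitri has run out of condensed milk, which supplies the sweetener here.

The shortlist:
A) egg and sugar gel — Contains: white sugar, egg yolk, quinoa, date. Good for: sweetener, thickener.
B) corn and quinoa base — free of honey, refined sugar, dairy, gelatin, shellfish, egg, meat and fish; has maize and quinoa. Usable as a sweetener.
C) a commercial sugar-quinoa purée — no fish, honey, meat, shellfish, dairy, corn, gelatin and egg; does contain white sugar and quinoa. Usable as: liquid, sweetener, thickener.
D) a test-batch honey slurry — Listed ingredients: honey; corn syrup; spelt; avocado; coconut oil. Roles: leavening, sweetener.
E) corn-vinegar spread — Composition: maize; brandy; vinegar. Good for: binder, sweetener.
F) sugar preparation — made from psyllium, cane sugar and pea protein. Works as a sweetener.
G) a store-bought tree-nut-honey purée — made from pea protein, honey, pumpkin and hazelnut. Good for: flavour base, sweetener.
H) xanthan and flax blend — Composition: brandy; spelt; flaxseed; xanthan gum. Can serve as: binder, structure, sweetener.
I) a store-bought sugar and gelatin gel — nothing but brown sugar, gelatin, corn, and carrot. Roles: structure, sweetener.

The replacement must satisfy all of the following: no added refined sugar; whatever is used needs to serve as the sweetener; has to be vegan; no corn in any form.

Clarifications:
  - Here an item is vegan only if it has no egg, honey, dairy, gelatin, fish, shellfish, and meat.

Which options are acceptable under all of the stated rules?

A: has egg yolk, so not vegan; has white sugar, so not no-added-sugar — no
B: has maize, so not corn-free — reject
C: has white sugar, so not no-added-sugar — no
D: has honey, so not vegan; has corn syrup, so not corn-free — out
E: has maize, so not corn-free — no
F: has cane sugar, so not no-added-sugar — no
G: has honey, so not vegan — reject
H: every rule checks out — valid
I: has gelatin, so not vegan; has corn, so not corn-free (and 1 more) — reject

H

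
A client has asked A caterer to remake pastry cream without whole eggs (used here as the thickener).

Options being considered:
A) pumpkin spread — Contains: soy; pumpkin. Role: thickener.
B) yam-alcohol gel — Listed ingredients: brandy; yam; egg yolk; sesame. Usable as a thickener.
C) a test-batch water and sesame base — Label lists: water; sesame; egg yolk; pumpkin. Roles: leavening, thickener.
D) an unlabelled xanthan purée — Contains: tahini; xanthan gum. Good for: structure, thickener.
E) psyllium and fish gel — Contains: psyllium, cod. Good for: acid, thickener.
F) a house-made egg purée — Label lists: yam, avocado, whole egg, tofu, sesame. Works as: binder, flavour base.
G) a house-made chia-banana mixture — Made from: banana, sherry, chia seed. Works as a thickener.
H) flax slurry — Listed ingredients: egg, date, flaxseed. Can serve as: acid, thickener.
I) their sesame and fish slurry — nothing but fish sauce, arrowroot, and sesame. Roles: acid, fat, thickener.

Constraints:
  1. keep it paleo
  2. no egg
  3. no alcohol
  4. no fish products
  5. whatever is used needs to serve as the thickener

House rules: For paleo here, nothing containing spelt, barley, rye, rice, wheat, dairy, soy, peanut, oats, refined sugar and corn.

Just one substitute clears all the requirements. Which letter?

A: has soy, so not paleo — out
B: has brandy, so not alcohol-free; has egg yolk, so not egg-free — no
C: has egg yolk, so not egg-free — out
D: no fish, no egg — valid
E: has cod, so not fish-free — out
F: not usable as a thickener; has tofu, so not paleo (and 1 more) — reject
G: has sherry, so not alcohol-free — no
H: has egg, so not egg-free — no
I: has fish sauce, so not fish-free — out

D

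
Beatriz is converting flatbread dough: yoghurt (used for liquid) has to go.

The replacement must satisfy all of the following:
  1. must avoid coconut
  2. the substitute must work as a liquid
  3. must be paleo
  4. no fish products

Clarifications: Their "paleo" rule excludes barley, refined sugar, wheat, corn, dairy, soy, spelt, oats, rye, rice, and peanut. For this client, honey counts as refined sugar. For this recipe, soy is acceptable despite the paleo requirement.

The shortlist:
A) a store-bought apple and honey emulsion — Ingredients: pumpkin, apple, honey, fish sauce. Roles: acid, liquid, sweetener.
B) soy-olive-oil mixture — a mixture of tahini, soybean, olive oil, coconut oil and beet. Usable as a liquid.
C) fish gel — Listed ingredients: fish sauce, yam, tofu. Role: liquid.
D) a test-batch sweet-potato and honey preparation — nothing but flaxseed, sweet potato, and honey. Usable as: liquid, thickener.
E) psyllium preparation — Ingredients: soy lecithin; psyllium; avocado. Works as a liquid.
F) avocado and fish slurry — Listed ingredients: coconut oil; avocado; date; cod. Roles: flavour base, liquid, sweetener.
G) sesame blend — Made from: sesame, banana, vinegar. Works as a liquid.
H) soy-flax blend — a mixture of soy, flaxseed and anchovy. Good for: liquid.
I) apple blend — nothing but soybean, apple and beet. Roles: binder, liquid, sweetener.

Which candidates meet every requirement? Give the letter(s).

A: has honey, so not paleo; has fish sauce, so not fish-free — no
B: has coconut oil, so not coconut-free — out
C: has fish sauce, so not fish-free — no
D: has honey, so not paleo — no
E: soy is permitted under the paleo carve-out; nothing else excluded — valid
F: has coconut oil, so not coconut-free; has cod, so not fish-free — out
G: nothing on the exclusion list — keep
H: has anchovy, so not fish-free — out
I: soy is permitted under the paleo carve-out; nothing else excluded — valid

E, G, I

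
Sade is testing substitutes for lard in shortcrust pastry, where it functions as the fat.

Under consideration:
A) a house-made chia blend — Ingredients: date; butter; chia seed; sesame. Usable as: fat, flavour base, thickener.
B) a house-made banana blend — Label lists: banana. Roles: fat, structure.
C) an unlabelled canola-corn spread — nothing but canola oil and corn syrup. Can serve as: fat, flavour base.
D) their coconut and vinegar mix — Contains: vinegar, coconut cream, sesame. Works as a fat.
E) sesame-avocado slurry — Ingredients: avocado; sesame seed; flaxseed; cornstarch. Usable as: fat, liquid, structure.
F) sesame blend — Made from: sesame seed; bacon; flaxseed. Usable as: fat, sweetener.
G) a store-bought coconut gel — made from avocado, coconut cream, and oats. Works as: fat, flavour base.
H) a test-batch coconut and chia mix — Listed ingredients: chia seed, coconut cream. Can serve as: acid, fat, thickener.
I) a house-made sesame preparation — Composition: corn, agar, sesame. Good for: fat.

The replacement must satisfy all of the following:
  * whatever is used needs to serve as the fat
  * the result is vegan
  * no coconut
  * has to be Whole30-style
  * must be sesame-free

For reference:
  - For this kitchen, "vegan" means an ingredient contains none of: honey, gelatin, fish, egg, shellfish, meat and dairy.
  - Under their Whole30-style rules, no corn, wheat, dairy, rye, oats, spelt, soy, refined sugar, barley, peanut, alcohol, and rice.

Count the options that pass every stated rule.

A: has butter, so not vegan; has butter, so not Whole30-style (and 1 more) — out
B: nothing on the exclusion list — valid
C: has corn syrup, so not Whole30-style — no
D: has coconut cream, so not coconut-free; has sesame, so not sesame-free — reject
E: has cornstarch, so not Whole30-style; has sesame seed, so not sesame-free — no
F: has bacon, so not vegan; has sesame seed, so not sesame-free — out
G: has oats, so not Whole30-style; has coconut cream, so not coconut-free — out
H: has coconut cream, so not coconut-free — out
I: has corn, so not Whole30-style; has sesame, so not sesame-free — out

1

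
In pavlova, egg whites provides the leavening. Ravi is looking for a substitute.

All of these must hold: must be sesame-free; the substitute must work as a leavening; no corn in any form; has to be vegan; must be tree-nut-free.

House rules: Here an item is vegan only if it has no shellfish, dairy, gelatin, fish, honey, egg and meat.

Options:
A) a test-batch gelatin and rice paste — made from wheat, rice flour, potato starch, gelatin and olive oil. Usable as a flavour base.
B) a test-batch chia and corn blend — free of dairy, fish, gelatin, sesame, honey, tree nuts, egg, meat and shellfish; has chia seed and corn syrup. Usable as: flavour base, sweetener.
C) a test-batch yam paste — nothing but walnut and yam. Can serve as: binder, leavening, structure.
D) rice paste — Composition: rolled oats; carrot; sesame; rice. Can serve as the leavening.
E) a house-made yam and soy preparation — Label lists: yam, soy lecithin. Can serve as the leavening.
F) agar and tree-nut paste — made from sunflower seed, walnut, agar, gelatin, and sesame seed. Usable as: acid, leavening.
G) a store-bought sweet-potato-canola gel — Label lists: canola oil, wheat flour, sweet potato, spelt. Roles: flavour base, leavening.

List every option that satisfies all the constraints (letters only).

E, G

A: not usable as a leavening; has gelatin, so not vegan — reject
B: not usable as a leavening; has corn syrup, so not corn-free — no
C: has walnut, so not tree-nut-free — out
D: has sesame, so not sesame-free — out
E: no sesame, no tree nuts — OK
F: has gelatin, so not vegan; has walnut, so not tree-nut-free (and 1 more) — out
G: spelt and wheat flour etc. — none of it excluded — OK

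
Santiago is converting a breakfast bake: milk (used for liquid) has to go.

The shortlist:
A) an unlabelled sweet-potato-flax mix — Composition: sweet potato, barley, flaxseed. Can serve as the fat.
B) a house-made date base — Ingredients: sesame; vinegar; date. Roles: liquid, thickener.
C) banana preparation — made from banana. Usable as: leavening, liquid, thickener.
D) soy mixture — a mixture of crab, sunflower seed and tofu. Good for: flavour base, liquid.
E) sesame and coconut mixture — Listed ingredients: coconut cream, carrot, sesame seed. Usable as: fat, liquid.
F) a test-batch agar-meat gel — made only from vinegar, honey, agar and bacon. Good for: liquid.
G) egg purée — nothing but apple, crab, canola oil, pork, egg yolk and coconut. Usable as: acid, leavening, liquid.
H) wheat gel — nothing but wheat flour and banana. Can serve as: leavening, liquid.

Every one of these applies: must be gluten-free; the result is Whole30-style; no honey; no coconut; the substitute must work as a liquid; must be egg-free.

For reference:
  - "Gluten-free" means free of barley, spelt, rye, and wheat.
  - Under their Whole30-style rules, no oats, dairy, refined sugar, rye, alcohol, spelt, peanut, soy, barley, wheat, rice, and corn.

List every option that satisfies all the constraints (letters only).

B, C

A: not usable as a liquid; has barley, so not gluten-free (and 1 more) — no
B: works as a liquid, Whole30-style, no egg — keep
C: gluten-free, no egg — OK
D: has tofu, so not Whole30-style — out
E: has coconut cream, so not coconut-free — out
F: has honey, so not honey-free — no
G: has coconut, so not coconut-free; has egg yolk, so not egg-free — no
H: has wheat flour, so not gluten-free; has wheat flour, so not Whole30-style — out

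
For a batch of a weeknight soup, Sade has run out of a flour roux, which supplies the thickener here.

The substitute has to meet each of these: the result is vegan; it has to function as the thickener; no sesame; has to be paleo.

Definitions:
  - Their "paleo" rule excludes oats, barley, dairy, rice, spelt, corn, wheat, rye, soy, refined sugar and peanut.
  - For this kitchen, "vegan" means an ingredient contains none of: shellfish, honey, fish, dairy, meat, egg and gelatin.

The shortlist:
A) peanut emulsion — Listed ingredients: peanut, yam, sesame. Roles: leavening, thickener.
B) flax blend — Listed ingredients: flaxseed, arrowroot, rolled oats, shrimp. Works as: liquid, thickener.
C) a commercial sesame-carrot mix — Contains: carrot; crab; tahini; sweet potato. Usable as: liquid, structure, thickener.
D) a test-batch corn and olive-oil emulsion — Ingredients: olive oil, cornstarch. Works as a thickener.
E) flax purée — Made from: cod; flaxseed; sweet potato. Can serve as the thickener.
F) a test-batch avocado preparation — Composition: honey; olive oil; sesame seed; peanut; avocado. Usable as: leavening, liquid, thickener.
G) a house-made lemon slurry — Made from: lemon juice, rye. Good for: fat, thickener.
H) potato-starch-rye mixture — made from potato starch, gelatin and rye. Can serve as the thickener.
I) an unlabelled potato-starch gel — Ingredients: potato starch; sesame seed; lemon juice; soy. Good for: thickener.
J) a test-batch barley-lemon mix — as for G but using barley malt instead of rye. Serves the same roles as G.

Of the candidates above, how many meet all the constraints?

0

A: has peanut, so not paleo; has sesame, so not sesame-free — out
B: has rolled oats, so not paleo; has shrimp, so not vegan — no
C: has crab, so not vegan; has tahini, so not sesame-free — reject
D: has cornstarch, so not paleo — no
E: has cod, so not vegan — reject
F: has peanut, so not paleo; has honey, so not vegan (and 1 more) — reject
G: has rye, so not paleo — no
H: has rye, so not paleo; has gelatin, so not vegan — out
I: has soy, so not paleo; has sesame seed, so not sesame-free — out
J: has barley malt, so not paleo — no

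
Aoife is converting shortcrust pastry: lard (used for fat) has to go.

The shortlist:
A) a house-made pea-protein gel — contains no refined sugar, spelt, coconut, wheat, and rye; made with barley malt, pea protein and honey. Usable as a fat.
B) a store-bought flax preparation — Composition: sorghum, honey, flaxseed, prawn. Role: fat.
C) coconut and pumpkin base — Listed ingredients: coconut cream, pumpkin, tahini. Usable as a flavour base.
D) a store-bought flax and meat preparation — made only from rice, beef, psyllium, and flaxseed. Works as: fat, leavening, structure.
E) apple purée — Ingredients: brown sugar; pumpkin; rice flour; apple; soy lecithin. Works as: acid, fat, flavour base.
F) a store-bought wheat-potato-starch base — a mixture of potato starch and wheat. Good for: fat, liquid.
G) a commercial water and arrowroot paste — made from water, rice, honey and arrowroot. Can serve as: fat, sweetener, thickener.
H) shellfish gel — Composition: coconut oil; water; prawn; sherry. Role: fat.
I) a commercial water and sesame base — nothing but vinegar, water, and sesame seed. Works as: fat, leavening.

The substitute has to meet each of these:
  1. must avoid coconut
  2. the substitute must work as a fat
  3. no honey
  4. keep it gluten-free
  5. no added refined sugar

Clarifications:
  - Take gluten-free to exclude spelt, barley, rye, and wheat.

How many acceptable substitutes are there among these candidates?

2

A: has barley malt, so not gluten-free; has honey, so not honey-free — reject
B: has honey, so not honey-free — reject
C: not usable as a fat; has coconut cream, so not coconut-free — no
D: every rule checks out — valid
E: has brown sugar, so not no-added-sugar — reject
F: has wheat, so not gluten-free — no
G: has honey, so not honey-free — reject
H: has coconut oil, so not coconut-free — reject
I: nothing on the exclusion list — valid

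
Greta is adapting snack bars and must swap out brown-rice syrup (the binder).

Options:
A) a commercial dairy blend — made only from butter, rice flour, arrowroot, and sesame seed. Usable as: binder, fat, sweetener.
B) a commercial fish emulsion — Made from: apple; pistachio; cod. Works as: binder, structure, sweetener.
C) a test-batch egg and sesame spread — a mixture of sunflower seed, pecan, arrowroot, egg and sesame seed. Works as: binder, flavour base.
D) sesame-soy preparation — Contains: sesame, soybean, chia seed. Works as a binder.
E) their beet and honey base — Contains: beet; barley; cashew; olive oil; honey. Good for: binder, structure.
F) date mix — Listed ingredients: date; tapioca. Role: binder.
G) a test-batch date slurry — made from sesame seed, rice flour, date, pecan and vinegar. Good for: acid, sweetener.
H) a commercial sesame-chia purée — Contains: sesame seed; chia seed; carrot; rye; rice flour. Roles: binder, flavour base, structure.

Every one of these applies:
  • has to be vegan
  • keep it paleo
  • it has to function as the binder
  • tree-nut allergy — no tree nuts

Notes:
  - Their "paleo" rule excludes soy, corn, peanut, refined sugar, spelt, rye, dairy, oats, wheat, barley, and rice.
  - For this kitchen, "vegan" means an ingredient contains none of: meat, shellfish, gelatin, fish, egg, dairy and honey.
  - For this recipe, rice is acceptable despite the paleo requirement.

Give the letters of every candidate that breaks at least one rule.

A: has butter, so not paleo; has butter, so not vegan — reject
B: has cod, so not vegan; has pistachio, so not tree-nut-free — reject
C: has egg, so not vegan; has pecan, so not tree-nut-free — reject
D: has soybean, so not paleo — out
E: has barley, so not paleo; has honey, so not vegan (and 1 more) — reject
F: works as a binder, no tree nuts, vegan — keep
G: not usable as a binder; has pecan, so not tree-nut-free — out
H: has rye, so not paleo — reject

A, B, C, D, E, G, H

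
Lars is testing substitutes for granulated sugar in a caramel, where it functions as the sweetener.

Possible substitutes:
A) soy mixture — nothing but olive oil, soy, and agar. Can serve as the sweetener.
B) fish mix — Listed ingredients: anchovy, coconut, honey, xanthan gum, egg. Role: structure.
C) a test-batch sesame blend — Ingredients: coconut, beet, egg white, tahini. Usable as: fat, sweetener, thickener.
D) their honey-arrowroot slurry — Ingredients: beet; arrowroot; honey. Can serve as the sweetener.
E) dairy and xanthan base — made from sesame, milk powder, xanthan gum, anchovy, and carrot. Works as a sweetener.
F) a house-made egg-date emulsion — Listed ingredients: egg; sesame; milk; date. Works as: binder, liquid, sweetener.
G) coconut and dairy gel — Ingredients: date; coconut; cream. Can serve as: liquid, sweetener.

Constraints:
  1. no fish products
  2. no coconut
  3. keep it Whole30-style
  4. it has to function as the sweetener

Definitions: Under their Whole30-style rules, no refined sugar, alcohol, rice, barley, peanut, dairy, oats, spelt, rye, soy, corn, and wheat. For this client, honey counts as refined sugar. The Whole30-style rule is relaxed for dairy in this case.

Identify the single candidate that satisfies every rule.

A: has soy, so not Whole30-style — out
B: not usable as a sweetener; has honey, so not Whole30-style (and 2 more) — no
C: has coconut, so not coconut-free — reject
D: has honey, so not Whole30-style — out
E: has anchovy, so not fish-free — reject
F: dairy is permitted under the Whole30-style carve-out; nothing else excluded — valid
G: has coconut, so not coconut-free — out

F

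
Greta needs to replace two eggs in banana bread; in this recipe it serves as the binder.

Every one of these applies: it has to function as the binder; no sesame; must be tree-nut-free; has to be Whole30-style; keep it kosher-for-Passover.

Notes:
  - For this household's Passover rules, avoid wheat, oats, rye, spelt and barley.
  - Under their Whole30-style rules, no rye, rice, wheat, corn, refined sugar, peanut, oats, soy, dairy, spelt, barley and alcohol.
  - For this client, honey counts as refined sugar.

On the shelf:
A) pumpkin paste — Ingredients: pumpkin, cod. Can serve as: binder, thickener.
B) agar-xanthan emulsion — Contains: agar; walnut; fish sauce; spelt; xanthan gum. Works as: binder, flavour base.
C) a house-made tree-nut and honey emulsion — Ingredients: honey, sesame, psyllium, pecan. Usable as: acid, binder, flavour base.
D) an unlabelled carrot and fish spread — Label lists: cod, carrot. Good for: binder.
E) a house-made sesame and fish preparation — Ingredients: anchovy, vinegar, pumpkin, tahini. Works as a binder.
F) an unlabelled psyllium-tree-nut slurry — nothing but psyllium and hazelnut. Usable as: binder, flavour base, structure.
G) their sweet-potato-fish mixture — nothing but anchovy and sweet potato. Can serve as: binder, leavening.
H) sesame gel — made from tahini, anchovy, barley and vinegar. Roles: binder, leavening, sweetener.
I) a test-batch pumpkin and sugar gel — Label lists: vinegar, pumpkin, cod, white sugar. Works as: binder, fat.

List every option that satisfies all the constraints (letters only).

A: works as a binder, no tree nuts, kosher-for-Passover — keep
B: has spelt, so not kosher-for-Passover; has spelt, so not Whole30-style (and 1 more) — out
C: has honey, so not Whole30-style; has sesame, so not sesame-free (and 1 more) — reject
D: works as a binder, no sesame, no tree nuts — OK
E: has tahini, so not sesame-free — out
F: has hazelnut, so not tree-nut-free — out
G: all constraints satisfied — keep
H: has barley, so not kosher-for-Passover; has barley, so not Whole30-style (and 1 more) — out
I: has white sugar, so not Whole30-style — no

A, D, G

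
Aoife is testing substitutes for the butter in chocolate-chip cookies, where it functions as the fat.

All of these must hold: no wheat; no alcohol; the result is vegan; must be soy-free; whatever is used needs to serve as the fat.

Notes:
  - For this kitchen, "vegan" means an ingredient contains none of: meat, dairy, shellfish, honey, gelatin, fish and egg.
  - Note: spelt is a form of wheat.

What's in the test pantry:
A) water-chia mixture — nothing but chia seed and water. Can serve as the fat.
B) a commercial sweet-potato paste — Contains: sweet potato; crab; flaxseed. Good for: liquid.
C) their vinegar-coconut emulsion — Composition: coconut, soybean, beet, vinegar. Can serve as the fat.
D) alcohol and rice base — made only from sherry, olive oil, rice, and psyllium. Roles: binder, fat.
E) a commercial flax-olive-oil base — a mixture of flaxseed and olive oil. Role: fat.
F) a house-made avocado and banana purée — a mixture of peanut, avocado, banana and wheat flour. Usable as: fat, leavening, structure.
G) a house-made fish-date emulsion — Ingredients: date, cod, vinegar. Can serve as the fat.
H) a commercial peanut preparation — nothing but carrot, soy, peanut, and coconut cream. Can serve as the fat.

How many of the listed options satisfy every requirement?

2

A: works as a fat, vegan, no alcohol — valid
B: not usable as a fat; has crab, so not vegan — no
C: has soybean, so not soy-free — out
D: has sherry, so not alcohol-free — reject
E: only olive oil and flaxseed; none excluded — valid
F: has wheat flour, so not wheat-free — out
G: has cod, so not vegan — no
H: has soy, so not soy-free — out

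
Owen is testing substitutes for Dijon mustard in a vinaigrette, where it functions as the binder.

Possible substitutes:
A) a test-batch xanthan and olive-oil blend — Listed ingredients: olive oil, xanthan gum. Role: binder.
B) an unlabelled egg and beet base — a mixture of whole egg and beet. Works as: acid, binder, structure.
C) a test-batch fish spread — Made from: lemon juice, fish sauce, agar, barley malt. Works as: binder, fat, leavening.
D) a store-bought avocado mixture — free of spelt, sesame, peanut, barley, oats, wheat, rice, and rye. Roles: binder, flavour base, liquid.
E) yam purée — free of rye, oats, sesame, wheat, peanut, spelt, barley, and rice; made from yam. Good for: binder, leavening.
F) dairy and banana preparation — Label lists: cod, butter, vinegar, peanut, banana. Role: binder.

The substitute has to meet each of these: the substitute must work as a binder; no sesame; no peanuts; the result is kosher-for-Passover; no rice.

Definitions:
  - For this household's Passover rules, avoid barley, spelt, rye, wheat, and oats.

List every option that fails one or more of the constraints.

C, F

A: works as a binder, kosher-for-Passover, no peanut — keep
B: every rule checks out — keep
C: has barley malt, so not kosher-for-Passover — out
D: works as a binder, no peanut, no rice — keep
E: no rice, no peanut — keep
F: has peanut, so not peanut-free — reject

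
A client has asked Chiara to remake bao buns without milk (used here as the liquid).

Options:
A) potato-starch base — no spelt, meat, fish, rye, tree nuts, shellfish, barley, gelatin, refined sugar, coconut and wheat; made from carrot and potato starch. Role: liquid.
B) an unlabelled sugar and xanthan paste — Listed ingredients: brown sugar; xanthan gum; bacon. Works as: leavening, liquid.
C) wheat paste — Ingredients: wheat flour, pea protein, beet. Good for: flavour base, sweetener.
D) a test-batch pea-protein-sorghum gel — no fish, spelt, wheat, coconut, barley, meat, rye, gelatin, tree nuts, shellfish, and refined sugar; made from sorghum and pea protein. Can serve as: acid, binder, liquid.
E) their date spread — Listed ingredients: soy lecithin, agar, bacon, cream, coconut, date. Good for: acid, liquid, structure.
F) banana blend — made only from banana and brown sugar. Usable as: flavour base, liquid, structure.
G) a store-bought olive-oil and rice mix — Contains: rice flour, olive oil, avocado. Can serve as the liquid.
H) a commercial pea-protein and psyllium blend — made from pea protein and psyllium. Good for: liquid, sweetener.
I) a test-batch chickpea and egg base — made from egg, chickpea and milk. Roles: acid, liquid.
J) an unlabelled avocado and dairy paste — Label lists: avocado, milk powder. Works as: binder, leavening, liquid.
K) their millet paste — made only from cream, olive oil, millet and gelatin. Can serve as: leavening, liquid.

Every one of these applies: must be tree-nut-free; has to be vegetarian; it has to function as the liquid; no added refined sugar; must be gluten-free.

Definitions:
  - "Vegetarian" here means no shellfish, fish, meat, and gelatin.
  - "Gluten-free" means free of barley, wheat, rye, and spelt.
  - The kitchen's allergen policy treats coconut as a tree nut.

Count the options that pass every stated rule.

A: vegetarian, no refined sugar — keep
B: has bacon, so not vegetarian; has brown sugar, so not no-added-sugar — out
C: not usable as a liquid; has wheat flour, so not gluten-free — out
D: tree-nut-free, vegetarian — OK
E: has bacon, so not vegetarian; has coconut, so not tree-nut-free — reject
F: has brown sugar, so not no-added-sugar — reject
G: works as a liquid, tree-nut-free, no refined sugar — keep
H: only pea protein and psyllium; none excluded — OK
I: only milk, egg, and chickpea; none excluded — valid
J: only milk powder and avocado; none excluded — OK
K: has gelatin, so not vegetarian — reject

6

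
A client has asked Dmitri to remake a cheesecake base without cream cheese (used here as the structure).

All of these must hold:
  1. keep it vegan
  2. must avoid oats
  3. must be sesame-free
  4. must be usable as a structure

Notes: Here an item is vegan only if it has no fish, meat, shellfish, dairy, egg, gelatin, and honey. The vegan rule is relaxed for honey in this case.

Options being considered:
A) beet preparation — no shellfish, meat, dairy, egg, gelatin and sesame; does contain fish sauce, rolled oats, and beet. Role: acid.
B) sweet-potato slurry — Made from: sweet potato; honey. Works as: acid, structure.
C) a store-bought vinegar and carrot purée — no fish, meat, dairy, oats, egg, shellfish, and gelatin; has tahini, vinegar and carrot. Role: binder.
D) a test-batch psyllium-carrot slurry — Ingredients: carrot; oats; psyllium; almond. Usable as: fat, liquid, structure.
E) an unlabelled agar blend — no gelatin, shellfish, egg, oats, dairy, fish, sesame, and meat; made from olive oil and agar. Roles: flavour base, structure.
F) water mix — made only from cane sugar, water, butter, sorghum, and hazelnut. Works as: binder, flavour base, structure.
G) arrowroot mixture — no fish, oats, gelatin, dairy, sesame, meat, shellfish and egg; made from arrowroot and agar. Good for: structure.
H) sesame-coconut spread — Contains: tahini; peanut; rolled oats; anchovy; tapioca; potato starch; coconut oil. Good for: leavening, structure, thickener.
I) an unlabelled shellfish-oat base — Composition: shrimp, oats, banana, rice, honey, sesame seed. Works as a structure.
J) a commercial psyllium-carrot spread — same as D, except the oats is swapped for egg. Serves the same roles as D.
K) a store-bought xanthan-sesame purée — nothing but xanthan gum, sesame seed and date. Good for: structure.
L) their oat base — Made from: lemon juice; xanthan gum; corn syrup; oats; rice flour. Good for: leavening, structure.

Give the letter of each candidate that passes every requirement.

B, E, G

A: not usable as a structure; has fish sauce, so not vegan (and 1 more) — reject
B: honey is permitted under the vegan carve-out; nothing else excluded — OK
C: not usable as a structure; has tahini, so not sesame-free — reject
D: has oats, so not oat-free — no
E: vegan, no oats — keep
F: has butter, so not vegan — reject
G: works as a structure, no oats, no sesame — valid
H: has anchovy, so not vegan; has tahini, so not sesame-free (and 1 more) — no
I: has shrimp, so not vegan; has sesame seed, so not sesame-free (and 1 more) — no
J: has egg, so not vegan — reject
K: has sesame seed, so not sesame-free — no
L: has oats, so not oat-free — reject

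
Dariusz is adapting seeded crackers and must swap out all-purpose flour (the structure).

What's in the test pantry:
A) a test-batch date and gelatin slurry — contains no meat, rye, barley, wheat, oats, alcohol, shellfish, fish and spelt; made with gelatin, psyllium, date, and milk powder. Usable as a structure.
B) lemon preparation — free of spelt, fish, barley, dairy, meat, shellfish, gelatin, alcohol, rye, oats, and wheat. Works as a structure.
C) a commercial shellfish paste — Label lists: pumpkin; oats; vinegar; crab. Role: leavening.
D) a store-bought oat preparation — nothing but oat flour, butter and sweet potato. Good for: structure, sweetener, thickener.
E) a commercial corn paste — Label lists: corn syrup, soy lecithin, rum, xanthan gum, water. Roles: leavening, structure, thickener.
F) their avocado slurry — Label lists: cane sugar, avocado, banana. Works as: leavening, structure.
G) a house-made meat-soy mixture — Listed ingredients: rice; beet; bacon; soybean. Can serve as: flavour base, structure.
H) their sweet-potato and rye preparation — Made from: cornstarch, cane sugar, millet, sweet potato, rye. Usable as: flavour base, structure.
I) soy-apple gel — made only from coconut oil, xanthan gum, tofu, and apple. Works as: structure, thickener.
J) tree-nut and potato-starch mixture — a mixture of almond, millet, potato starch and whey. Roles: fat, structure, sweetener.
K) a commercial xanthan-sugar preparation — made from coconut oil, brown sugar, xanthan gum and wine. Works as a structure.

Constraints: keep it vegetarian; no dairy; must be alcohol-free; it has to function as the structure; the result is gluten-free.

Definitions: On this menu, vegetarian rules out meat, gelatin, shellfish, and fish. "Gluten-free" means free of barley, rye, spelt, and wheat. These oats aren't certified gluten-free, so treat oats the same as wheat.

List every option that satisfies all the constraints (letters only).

A: has gelatin, so not vegetarian; has milk powder, so not dairy-free — reject
B: no alcohol, gluten-free — valid
C: not usable as a structure; has crab, so not vegetarian (and 1 more) — no
D: has oat flour, so not gluten-free; has butter, so not dairy-free — out
E: has rum, so not alcohol-free — reject
F: all constraints satisfied — keep
G: has bacon, so not vegetarian — no
H: has rye, so not gluten-free — no
I: nothing on the exclusion list — keep
J: has whey, so not dairy-free — reject
K: has wine, so not alcohol-free — no

B, F, I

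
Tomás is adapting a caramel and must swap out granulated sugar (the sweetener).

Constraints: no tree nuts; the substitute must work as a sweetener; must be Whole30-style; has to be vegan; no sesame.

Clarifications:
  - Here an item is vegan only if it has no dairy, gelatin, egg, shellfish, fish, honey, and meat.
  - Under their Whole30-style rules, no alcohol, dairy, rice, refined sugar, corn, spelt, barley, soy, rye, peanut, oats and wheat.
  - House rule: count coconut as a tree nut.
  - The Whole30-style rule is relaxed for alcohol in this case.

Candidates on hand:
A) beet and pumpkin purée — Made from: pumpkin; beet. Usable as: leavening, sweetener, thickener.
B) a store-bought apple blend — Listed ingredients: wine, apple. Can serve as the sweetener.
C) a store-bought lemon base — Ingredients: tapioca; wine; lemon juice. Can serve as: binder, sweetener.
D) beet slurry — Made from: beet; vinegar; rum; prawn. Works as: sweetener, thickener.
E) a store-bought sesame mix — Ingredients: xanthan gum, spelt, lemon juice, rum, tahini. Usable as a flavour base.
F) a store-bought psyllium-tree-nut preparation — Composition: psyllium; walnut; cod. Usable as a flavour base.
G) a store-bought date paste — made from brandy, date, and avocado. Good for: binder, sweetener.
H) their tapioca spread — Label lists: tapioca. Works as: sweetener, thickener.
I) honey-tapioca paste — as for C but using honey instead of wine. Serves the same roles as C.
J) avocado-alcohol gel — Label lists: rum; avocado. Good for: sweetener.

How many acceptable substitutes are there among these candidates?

A: only pumpkin and beet; none excluded — OK
B: alcohol is permitted under the Whole30-style carve-out; nothing else excluded — OK
C: alcohol is permitted under the Whole30-style carve-out; nothing else excluded — OK
D: has prawn, so not vegan — out
E: not usable as a sweetener; has spelt, so not Whole30-style (and 1 more) — no
F: not usable as a sweetener; has cod, so not vegan (and 1 more) — reject
G: alcohol is permitted under the Whole30-style carve-out; nothing else excluded — valid
H: every rule checks out — keep
I: has honey, so not vegan — reject
J: alcohol is permitted under the Whole30-style carve-out; nothing else excluded — keep

6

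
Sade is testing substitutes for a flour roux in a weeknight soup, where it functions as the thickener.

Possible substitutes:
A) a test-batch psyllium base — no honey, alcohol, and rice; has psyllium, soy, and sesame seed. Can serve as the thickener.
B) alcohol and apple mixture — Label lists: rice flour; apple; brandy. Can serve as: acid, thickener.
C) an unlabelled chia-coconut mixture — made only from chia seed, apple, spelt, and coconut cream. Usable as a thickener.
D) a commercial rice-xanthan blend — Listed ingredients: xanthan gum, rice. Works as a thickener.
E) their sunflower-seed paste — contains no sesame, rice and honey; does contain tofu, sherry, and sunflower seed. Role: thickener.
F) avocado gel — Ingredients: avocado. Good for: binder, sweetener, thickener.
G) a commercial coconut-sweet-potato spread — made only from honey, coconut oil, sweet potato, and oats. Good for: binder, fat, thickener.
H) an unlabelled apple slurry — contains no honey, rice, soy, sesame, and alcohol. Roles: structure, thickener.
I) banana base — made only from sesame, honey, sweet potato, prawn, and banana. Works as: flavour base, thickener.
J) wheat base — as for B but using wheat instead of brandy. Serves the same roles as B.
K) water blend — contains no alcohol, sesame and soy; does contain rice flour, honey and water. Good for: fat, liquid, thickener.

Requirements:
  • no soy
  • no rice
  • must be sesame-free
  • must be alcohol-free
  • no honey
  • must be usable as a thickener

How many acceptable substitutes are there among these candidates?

3

A: has sesame seed, so not sesame-free; has soy, so not soy-free — no
B: has brandy, so not alcohol-free; has rice flour, so not rice-free — out
C: nothing on the exclusion list — valid
D: has rice, so not rice-free — reject
E: has sherry, so not alcohol-free; has tofu, so not soy-free — no
F: works as a thickener, no alcohol, no sesame — OK
G: has honey, so not honey-free — no
H: no honey, no sesame — OK
I: has sesame, so not sesame-free; has honey, so not honey-free — reject
J: has rice flour, so not rice-free — out
K: has rice flour, so not rice-free; has honey, so not honey-free — reject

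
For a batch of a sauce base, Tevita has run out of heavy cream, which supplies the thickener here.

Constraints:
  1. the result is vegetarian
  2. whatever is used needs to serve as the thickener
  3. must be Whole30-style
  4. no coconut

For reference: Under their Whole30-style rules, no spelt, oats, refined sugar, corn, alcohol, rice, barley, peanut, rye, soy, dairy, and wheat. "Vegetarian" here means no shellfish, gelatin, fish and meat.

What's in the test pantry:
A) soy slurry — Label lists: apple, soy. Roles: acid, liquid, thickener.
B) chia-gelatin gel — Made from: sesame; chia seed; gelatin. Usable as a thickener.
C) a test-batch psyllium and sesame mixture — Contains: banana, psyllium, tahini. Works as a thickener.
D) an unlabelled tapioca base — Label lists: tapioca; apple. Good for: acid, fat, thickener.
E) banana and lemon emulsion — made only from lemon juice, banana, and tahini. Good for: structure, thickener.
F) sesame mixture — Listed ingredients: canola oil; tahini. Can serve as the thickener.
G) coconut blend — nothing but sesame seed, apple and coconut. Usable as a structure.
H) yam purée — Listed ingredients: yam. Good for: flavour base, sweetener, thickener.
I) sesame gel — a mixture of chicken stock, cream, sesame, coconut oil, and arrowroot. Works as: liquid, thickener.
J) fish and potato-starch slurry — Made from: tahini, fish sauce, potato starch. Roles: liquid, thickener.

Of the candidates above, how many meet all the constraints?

5

A: has soy, so not Whole30-style — no
B: has gelatin, so not vegetarian — out
C: only tahini, banana, and psyllium; none excluded — OK
D: Whole30-style, no coconut — keep
E: only tahini, lemon juice, and banana; none excluded — OK
F: only tahini and canola oil; none excluded — OK
G: not usable as a thickener; has coconut, so not coconut-free — reject
H: works as a thickener, Whole30-style, vegetarian — keep
I: has cream, so not Whole30-style; has chicken stock, so not vegetarian (and 1 more) — out
J: has fish sauce, so not vegetarian — out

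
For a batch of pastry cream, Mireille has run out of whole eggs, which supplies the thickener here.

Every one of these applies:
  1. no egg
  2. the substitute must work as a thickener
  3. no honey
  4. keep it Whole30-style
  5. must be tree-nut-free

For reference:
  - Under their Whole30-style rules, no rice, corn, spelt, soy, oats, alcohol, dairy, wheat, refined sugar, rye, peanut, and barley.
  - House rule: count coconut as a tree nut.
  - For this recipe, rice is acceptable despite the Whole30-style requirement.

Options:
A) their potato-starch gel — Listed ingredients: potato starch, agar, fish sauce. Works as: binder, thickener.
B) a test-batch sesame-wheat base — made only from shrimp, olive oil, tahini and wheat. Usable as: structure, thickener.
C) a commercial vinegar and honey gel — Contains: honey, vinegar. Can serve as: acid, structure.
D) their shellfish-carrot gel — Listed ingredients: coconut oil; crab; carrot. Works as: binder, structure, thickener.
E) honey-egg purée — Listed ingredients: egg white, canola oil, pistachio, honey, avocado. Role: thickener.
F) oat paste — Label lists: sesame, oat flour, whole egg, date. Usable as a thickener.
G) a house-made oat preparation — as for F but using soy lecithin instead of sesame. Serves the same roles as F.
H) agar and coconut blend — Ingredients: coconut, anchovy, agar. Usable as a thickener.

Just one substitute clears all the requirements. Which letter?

A: tree-nut-free, no honey — keep
B: has wheat, so not Whole30-style — no
C: not usable as a thickener; has honey, so not honey-free — out
D: has coconut oil, so not tree-nut-free — reject
E: has honey, so not honey-free; has pistachio, so not tree-nut-free (and 1 more) — reject
F: has oat flour, so not Whole30-style; has whole egg, so not egg-free — reject
G: has oat flour, so not Whole30-style; has whole egg, so not egg-free — no
H: has coconut, so not tree-nut-free — reject

A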